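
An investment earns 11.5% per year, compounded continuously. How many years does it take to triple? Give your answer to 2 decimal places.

9.55 years

e^(0.115t) = 3, so 0.115t = ln 3 ≈ 1.0986.
t ≈ 1.0986/0.115 ≈ 9.5532.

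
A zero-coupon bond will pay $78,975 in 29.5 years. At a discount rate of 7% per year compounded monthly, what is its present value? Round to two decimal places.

$10,075.74

Periodic rate = 7%/12 = 0.00583333; 354 periods.
P = 78,975/(1 + 0.07/12)^354 ≈ 78,975/7.8381309271 ≈ 10,075.7439.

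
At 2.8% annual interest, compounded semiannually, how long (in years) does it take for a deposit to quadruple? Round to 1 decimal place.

(1 + 0.014)^(2t) = 4.
2t = ln 4 / ln(1 + 0.014) ≈ 1.3863/0.0139029 ≈ 99.7126.
t ≈ 49.8563.

49.9 years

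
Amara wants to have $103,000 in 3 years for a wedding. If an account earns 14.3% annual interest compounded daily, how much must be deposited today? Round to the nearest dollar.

Periodic rate = 14.3%/365 = 0.000391781; 1095 periods.
P = 103,000/(1 + 0.143/365)^1095 ≈ 103,000/1.53559201615 ≈ 67,075.1078.

$67,075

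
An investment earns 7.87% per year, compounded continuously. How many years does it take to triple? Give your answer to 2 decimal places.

13.96 years

e^(0.0787t) = 3, so 0.0787t = ln 3 ≈ 1.0986.
t ≈ 1.0986/0.0787 ≈ 13.9595.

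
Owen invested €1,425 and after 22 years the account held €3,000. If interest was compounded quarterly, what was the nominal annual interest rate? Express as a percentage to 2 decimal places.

3.40%

The 88-period growth factor is 3,000/1,425 = 2.10526.
r/4 = 2.10526^(1/88) − 1 ≈ 0.00849543, so r ≈ 4·0.00849543 = 3.39817%.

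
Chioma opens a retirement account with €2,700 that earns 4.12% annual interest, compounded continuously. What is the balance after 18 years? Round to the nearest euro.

A = P·e^(rt) = 2,700·e^(0.0412·18) = 2,700·e^0.7416.
e^0.7416 ≈ 2.099291696, so A ≈ 5,668.0876.

€5,668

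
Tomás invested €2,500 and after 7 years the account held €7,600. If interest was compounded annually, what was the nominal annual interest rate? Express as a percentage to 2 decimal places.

The 7-period growth factor is 7,600/2,500 = 3.04.
r = 3.04^(1/7) − 1 ≈ 0.172147, i.e. 17.21466%.

17.21%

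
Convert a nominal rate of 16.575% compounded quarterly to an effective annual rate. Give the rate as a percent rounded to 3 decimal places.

EAR = (1 + 16.575%/4)^4 − 1 = (1 + 0.0414375)^4 − 1.
(1 + 0.0414375)^4 ≈ 1.17634, so EAR ≈ 17.63400%.

17.634%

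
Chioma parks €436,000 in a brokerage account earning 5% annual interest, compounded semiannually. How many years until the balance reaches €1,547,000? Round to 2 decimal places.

We need (1 + 0.025)^(2t) = 3.5482, so 2t = ln 3.5482 / ln 1.025 ≈ 51.2878.
t ≈ 51.2878/2 = 25.6439 years.

25.64 years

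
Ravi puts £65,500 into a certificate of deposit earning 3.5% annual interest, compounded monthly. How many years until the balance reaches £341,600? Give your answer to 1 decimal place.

(1 + 0.00291667)^(12t) = 341,600/65,500 = 5.2153.
12t·ln(1 + 0.00291667) = ln(5.2153); 12t = 1.6516/0.00291242 ≈ 567.0849.
t ≈ 47.2571 years.

47.3 years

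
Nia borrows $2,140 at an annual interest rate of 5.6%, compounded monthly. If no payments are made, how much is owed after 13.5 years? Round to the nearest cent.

Periodic rate = 5.6%/12 = 0.00466667; periods = 12·13.5 = 162.
A = 2,140·(1 + 0.056/12)^162 ≈ 2,140·2.125998276 ≈ 4,549.6363.

$4,549.64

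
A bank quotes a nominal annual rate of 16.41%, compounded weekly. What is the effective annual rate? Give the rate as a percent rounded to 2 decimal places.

17.80%

One year is 52 periods at 0.00315577 each: (1 + 0.00315577)^52 ≈ 1.178028.
EAR = 1.178028 − 1 ≈ 17.80277%.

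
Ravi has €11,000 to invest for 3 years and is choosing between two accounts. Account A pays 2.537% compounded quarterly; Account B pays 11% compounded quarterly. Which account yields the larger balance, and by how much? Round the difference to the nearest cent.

Account A growth factor: (1 + 0.0063425)^12 ≈ 1.0788219426; balance ≈ 11,867.0414.
Account B growth factor: (1 + 0.0275)^12 ≈ 1.3847837755; balance ≈ 15,232.6215.
Account B is larger by 3,365.5802.

Account B, by €3,365.58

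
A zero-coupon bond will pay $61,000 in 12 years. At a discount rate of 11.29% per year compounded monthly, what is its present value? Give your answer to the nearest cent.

Growth factor = (1 + 0.1129/12)^144 ≈ 3.8515146603.
P = 61,000/3.8515146603 ≈ 15,837.9249.

$15,837.92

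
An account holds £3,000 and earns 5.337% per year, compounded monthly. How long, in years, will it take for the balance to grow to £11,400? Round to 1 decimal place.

25.1 years

(1 + 0.0044475)^(12t) = 11,400/3,000 = 3.8.
12t·ln(1 + 0.0044475) = ln(3.8); 12t = 1.335/0.00443764 ≈ 300.8359.
t ≈ 25.0697 years.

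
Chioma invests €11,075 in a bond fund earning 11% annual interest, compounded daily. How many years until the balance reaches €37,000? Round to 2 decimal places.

10.97 years

(1 + 0.00030137)^(365t) = 37,000/11,075 = 3.3409.
365t·ln(1 + 0.00030137) = ln(3.3409); 365t = 1.2062/0.000301324 ≈ 4003.0856.
t ≈ 10.9674 years.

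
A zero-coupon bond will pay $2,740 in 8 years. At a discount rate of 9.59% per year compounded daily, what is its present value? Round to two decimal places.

Growth factor = (1 + 0.0959/365)^2920 ≈ 2.153510348.
P = 2,740/2.153510348 ≈ 1,272.3412.

$1,272.34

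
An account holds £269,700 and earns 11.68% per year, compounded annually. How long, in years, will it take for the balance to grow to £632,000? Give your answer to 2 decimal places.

We need (1 + 0.1168)^t = 2.3433, so t = ln 2.3433 / ln 1.1168 ≈ 7.7089.

7.71 years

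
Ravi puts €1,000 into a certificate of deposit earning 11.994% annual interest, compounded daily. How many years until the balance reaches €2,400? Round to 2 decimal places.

7.30 years

(1 + 0.000328603)^(365t) = 2,400/1,000 = 2.4.
365t·ln(1 + 0.000328603) = ln(2.4); 365t = 0.87547/0.000328549 ≈ 2664.6539.
t ≈ 7.3004 years.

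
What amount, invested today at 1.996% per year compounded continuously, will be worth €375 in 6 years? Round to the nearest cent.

P = A·e^(−rt) = 375·e^(−0.11976).
e^(−0.11976) ≈ 0.887133323, so P ≈ 332.6750.

€332.67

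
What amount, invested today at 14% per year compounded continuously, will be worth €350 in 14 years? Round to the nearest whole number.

€49

P = A·e^(−rt) = 350·e^(−1.96).
e^(−1.96) ≈ 0.140858421, so P ≈ 49.3004.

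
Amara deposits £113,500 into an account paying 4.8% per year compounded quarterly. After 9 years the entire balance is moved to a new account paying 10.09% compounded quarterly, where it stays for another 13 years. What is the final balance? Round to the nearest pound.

£636,931

Phase 1: 113,500·(1 + 0.012)^36 ≈ 174,379.0517.
Phase 2: 174,379.0517·(1 + 0.025225)^52 ≈ 636,930.5508.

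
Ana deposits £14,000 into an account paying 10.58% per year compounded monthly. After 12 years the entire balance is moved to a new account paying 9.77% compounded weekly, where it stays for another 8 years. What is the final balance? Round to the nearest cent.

Phase 1: 14,000·(1 + 0.1058/12)^144 ≈ 49,555.4969.
Phase 2: 49,555.4969·(1 + 0.0977/52)^416 ≈ 108,197.6726.

£108,197.67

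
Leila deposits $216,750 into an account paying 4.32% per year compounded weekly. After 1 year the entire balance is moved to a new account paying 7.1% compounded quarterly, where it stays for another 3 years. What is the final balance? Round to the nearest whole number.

$279,516

Phase 1: 216,750·(1 + 0.0432/52)^52 ≈ 226,314.7390.
Phase 2: 226,314.7390·(1 + 0.01775)^12 ≈ 279,515.6774.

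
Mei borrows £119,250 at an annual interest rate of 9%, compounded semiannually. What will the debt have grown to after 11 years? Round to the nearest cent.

£314,063.00

Growth factor = (1 + 0.045)^22 ≈ 2.63365200797.
A ≈ 119,250 × 2.63365200797 ≈ 314,063.0020.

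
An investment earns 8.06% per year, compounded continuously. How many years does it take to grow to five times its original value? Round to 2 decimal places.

e^(0.0806t) = 5, so 0.0806t = ln 5 ≈ 1.6094.
t ≈ 1.6094/0.0806 ≈ 19.9682.

19.97 years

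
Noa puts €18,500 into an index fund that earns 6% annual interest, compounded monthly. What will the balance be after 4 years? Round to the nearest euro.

€23,504

Growth factor = (1 + 0.005)^48 ≈ 1.2704891611.
A ≈ 18,500 × 1.2704891611 ≈ 23,504.0495.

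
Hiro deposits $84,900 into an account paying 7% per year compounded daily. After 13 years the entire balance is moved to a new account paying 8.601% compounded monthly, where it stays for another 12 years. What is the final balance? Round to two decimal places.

Phase 1: 84,900·(1 + 0.07/365)^4745 ≈ 210,900.5814.
Phase 2: 210,900.5814·(1 + 0.0071675)^144 ≈ 589,824.8120.

$589,824.81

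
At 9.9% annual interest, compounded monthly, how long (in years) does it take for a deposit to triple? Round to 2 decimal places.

(1 + 0.00825)^(12t) = 3.
12t = ln 3 / ln(1 + 0.00825) ≈ 1.0986/0.00821615 ≈ 133.7137.
t ≈ 11.1428.

11.14 years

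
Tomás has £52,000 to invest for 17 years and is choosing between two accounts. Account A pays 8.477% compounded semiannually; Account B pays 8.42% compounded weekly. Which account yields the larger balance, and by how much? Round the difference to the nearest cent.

Account B, by £4,059.91

A: (1 + 0.042385)^34 ≈ 4.1016368801, so 52,000 × 4.1016368801 ≈ 213,285.1178.
B: (1 + 0.0842/52)^884 ≈ 4.17971208936, so 52,000 × 4.17971208936 ≈ 217,345.0286.
Difference ≈ 4,059.9109 in favor of B.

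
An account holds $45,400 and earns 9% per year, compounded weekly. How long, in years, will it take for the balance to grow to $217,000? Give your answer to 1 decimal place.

We need (1 + 0.00173077)^(52t) = 4.7797, so 52t = ln 4.7797 / ln 1.001731 ≈ 904.6490.
t ≈ 904.6490/52 = 17.3971 years.

17.4 years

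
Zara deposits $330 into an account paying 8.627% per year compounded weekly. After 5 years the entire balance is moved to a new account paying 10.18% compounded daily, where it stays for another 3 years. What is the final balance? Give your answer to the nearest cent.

$689.14

Phase 1: 330·(1 + 0.08627/52)^260 ≈ 507.7988.
Phase 2: 507.7988·(1 + 0.1018/365)^1095 ≈ 689.1388.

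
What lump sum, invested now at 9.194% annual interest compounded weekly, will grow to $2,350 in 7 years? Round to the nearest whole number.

Periodic rate = 9.194%/52 = 0.00176808; 364 periods.
P = 2,350/(1 + 0.09194/52)^364 ≈ 2,350/1.902201159 ≈ 1,235.4109.

$1,235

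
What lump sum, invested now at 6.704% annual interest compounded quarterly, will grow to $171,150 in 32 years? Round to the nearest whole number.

$20,390

Periodic rate = 6.704%/4 = 0.01676; 128 periods.
P = 171,150/(1 + 0.01676)^128 ≈ 171,150/8.39386372592 ≈ 20,389.8950.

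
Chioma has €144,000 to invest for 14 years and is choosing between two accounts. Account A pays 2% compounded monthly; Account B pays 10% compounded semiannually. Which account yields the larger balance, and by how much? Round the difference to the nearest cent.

A: (1 + 0.02/12)^168 ≈ 1.32282146059, so 144,000 × 1.32282146059 ≈ 190,486.2903.
B: (1 + 0.05)^28 ≈ 3.92012913846, so 144,000 × 3.92012913846 ≈ 564,498.5959.
Difference ≈ 374,012.3056 in favor of B.

Account B, by €374,012.31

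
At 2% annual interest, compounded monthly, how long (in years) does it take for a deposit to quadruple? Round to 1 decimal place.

69.4 years

(1 + 0.00166667)^(12t) = 4.
12t = ln 4 / ln(1 + 0.00166667) ≈ 1.3863/0.00166528 ≈ 832.4696.
t ≈ 69.3725.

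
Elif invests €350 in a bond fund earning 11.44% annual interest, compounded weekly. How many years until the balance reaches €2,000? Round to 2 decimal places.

We need (1 + 0.0022)^(52t) = 5.7143, so 52t = ln 5.7143 / ln 1.0022 ≈ 793.1299.
t ≈ 793.1299/52 = 15.2525 years.

15.25 years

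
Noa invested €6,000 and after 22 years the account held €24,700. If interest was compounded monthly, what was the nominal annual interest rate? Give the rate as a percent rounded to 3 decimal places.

6.449%

The 264-period growth factor is 24,700/6,000 = 4.11667.
r/12 = 4.11667^(1/264) − 1 ≈ 0.0053744, so r ≈ 12·0.0053744 = 6.44929%.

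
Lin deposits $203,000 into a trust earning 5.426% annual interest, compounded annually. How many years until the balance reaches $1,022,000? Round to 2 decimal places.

We need (1 + 0.05426)^t = 5.0345, so t = ln 5.0345 / ln 1.05426 ≈ 30.5893.

30.59 years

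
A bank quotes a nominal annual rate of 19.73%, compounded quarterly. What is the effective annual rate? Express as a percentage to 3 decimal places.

21.238%

EAR = (1 + 19.73%/4)^4 − 1 = (1 + 0.049325)^4 − 1.
(1 + 0.049325)^4 ≈ 1.212384, so EAR ≈ 21.23837%.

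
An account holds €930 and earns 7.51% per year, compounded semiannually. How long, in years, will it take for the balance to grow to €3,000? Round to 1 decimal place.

We need (1 + 0.03755)^(2t) = 3.2258, so 2t = ln 3.2258 / ln 1.03755 ≈ 31.7720.
t ≈ 31.7720/2 = 15.8860 years.

15.9 years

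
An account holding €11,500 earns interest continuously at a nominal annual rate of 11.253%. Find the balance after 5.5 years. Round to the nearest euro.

€21,354

A = P·e^(rt) = 11,500·e^(0.11253·5.5) = 11,500·e^0.618915.
e^0.618915 ≈ 1.8569121987, so A ≈ 21,354.4903.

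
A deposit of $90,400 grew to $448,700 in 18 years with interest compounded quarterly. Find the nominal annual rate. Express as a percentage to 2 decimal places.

9.00%

(1 + r/4)^72 = 448,700/90,400 = 4.9635.
1 + r/4 = 4.9635^(1/72) ≈ 1.022501, so r/4 ≈ 0.0225009.
r ≈ 4·0.0225009 = 9.00038%.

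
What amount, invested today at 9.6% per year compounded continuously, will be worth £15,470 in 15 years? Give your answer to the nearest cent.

£3,665.27

P = A·e^(−rt) = 15,470·e^(−1.44).
e^(−1.44) ≈ 0.23692775868, so P ≈ 3,665.2724.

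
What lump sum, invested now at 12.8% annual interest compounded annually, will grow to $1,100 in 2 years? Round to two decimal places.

Annual rate = 12.8% = 0.128; 2 periods.
P = 1,100/(1 + 0.128)^2 ≈ 1,100/1.272384 ≈ 864.5189.

$864.52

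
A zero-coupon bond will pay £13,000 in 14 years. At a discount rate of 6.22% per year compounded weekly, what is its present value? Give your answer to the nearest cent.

£5,444.85

Growth factor = (1 + 0.0622/52)^728 ≈ 2.3875783499.
P = 13,000/2.3875783499 ≈ 5,444.8475.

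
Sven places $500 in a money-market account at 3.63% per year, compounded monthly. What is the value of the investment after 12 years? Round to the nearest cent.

Periodic rate = 3.63%/12 = 0.003025; periods = 12·12 = 144.
A = 500·(1 + 0.003025)^144 ≈ 500·1.5448742 ≈ 772.4371.

$772.44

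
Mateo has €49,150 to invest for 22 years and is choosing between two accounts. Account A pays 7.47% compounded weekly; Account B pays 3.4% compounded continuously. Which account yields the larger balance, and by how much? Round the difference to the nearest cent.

A: (1 + 0.0747/52)^1144 ≈ 5.1666304502, so 49,150 × 5.1666304502 ≈ 253,939.8866.
B: e^(0.034·22) = e^0.748 ≈ 2.11277024776, so 49,150 × 2.11277024776 ≈ 103,842.6577.
Difference ≈ 150,097.2289 in favor of A.

Account A, by €150,097.23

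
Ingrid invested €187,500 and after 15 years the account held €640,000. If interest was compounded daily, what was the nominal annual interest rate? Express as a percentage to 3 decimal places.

The 5475-period growth factor is 640,000/187,500 = 3.41333.
r/365 = 3.41333^(1/5475) − 1 ≈ 0.000224261, so r ≈ 365·0.000224261 = 8.18551%.

8.186%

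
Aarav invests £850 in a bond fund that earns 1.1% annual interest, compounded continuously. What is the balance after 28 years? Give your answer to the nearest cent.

A = P·e^(rt) = 850·e^(0.011·28) = 850·e^0.308.
e^0.308 ≈ 1.360700989, so A ≈ 1,156.5958.

£1,156.60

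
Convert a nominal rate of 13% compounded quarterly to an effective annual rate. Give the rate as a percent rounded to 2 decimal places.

13.65%

One year is 4 periods at 0.0325 each: (1 + 0.0325)^4 ≈ 1.136476.
EAR = 1.136476 − 1 ≈ 13.64759%.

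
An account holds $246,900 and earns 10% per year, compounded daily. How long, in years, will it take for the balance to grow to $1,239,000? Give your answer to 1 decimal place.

(1 + 0.000273973)^(365t) = 1,239,000/246,900 = 5.0182.
365t·ln(1 + 0.000273973) = ln(5.0182); 365t = 1.6131/0.000273935 ≈ 5888.5357.
t ≈ 16.1330 years.

16.1 years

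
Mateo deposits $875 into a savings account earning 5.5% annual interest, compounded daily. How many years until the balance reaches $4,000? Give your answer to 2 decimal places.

We need (1 + 0.000150685)^(365t) = 4.5714, so 365t = ln 4.5714 / ln 1.000151 ≈ 10086.8763.
t ≈ 10086.8763/365 = 27.6353 years.

27.64 years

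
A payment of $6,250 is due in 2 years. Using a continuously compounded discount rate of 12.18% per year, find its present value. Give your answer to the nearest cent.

P = A·e^(−rt) = 6,250·e^(−0.2436).
e^(−0.2436) ≈ 0.783801092, so P ≈ 4,898.7568.

$4,898.76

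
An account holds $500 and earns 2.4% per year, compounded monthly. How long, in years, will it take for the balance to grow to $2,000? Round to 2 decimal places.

57.82 years

We need (1 + 0.002)^(12t) = 4, so 12t = ln 4 / ln 1.002 ≈ 693.8401.
t ≈ 693.8401/12 = 57.8200 years.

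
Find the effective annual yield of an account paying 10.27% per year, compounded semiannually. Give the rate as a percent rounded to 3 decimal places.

10.534%

One year is 2 periods at 0.05135 each: (1 + 0.05135)^2 ≈ 1.105337.
EAR = 1.105337 − 1 ≈ 10.53368%.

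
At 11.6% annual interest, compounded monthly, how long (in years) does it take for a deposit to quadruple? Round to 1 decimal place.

(1 + 0.00966667)^(12t) = 4.
12t = ln 4 / ln(1 + 0.00966667) ≈ 1.3863/0.00962024 ≈ 144.1018.
t ≈ 12.0085.

12.0 years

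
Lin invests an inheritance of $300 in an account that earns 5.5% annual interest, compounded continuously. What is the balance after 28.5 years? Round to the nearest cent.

A = P·e^(rt) = 300·e^(0.055·28.5) = 300·e^1.5675.
e^1.5675 ≈ 4.794646582, so A ≈ 1,438.3940.

$1,438.39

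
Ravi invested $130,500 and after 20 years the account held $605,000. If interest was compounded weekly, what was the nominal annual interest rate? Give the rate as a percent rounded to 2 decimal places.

7.67%

(1 + r/52)^1040 = 605,000/130,500 = 4.63602.
1 + r/52 = 4.63602^(1/1040) ≈ 1.001476, so r/52 ≈ 0.00147595.
r ≈ 52·0.00147595 = 7.67493%.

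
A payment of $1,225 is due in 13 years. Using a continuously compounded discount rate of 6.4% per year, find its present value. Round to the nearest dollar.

P = A·e^(−rt) = 1,225·e^(−0.832).
e^(−0.832) ≈ 0.4351780593, so P ≈ 533.0931.

$533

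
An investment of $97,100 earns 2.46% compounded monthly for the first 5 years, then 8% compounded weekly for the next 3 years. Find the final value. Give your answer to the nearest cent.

After 5 years at 2.46%: 97,100 × 1.13074204821 ≈ 109,795.0529.
Then 3 years at 8%: 109,795.0529 × 1.27101472022 ≈ 139,551.1284.

$139,551.13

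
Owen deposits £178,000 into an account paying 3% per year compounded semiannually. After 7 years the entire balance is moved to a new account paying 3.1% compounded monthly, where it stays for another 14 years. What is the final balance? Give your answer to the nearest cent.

£338,209.15

Phase 1: 178,000·(1 + 0.015)^14 ≈ 219,252.5201.
Phase 2: 219,252.5201·(1 + 0.031/12)^168 ≈ 338,209.1549.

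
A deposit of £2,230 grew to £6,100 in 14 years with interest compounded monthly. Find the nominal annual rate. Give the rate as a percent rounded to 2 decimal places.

The 168-period growth factor is 6,100/2,230 = 2.73543.
r/12 = 2.73543^(1/168) − 1 ≈ 0.00600778, so r ≈ 12·0.00600778 = 7.20934%.

7.21%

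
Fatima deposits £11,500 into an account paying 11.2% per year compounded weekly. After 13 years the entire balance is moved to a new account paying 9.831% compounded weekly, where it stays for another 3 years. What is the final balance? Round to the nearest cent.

£66,117.46

Phase 1: 11,500·(1 + 0.112/52)^676 ≈ 49,243.6922.
Phase 2: 49,243.6922·(1 + 0.09831/52)^156 ≈ 66,117.4589.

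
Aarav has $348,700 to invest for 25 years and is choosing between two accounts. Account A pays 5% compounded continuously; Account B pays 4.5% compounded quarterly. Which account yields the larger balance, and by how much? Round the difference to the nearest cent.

Account A, by $149,736.14

A: e^(0.05·25) = e^1.25 ≈ 3.490342957462, so 348,700 × 3.490342957462 ≈ 1,217,082.5893.
B: (1 + 0.01125)^100 ≈ 3.060930452094, so 348,700 × 3.060930452094 ≈ 1,067,346.4486.
Difference ≈ 149,736.1406 in favor of A.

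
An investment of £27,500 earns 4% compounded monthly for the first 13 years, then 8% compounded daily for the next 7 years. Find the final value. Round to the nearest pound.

£80,904

Phase 1: 27,500·(1 + 0.04/12)^156 ≈ 46,215.7782.
Phase 2: 46,215.7782·(1 + 0.08/365)^2555 ≈ 80,903.7275.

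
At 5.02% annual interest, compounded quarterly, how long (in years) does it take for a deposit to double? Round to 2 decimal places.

(1 + 0.01255)^(4t) = 2.
4t = ln 2 / ln(1 + 0.01255) ≈ 0.69315/0.0124719 ≈ 55.5767.
t ≈ 13.8942.

13.89 years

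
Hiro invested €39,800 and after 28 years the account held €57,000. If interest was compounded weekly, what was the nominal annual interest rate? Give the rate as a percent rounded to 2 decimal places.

1.28%

The 1456-period growth factor is 57,000/39,800 = 1.43216.
r/52 = 1.43216^(1/1456) − 1 ≈ 0.000246723, so r ≈ 52·0.000246723 = 1.28296%.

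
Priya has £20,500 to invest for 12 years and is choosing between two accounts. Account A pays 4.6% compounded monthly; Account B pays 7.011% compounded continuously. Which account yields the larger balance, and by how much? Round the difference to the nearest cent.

A: (1 + 0.046/12)^144 ≈ 1.7348911888, so 20,500 × 1.7348911888 ≈ 35,565.2694.
B: e^(0.07011·12) = e^0.84132 ≈ 2.3194266001, so 20,500 × 2.3194266001 ≈ 47,548.2453.
Difference ≈ 11,982.9759 in favor of B.

Account B, by £11,982.98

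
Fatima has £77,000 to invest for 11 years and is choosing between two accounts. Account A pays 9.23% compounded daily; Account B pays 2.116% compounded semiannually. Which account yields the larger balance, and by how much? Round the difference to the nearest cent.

Account A growth factor: (1 + 0.0923/365)^4015 ≈ 2.75983707938; balance ≈ 212,507.4551.
Account B growth factor: (1 + 0.01058)^22 ≈ 1.2605363639; balance ≈ 97,061.3000.
Account A is larger by 115,446.1551.

Account A, by £115,446.16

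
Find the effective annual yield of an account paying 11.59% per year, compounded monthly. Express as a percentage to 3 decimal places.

EAR = (1 + 11.59%/12)^12 − 1 = (1 + 0.00965833)^12 − 1.
(1 + 0.00965833)^12 ≈ 1.122259, so EAR ≈ 12.22593%.

12.226%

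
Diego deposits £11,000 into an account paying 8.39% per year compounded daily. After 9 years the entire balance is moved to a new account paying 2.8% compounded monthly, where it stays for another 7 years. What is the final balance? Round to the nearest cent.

£28,465.14

After 9 years at 8.39%: 11,000 × 2.1276396687 ≈ 23,404.0364.
Then 7 years at 2.8%: 23,404.0364 × 1.2162491899 ≈ 28,465.1403.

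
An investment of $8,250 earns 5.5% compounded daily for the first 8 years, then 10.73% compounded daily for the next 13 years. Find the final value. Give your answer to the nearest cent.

Phase 1: 8,250·(1 + 0.055/365)^2920 ≈ 12,809.4099.
Phase 2: 12,809.4099·(1 + 0.1073/365)^4745 ≈ 51,669.8822.

$51,669.88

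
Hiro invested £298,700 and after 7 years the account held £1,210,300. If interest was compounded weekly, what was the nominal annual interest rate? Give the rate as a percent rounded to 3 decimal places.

(1 + r/52)^364 = 1,210,300/298,700 = 4.05189.
1 + r/52 = 4.05189^(1/364) ≈ 1.003851, so r/52 ≈ 0.00385131.
r ≈ 52·0.00385131 = 20.02681%.

20.027%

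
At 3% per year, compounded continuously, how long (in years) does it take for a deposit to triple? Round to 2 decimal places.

e^(0.03t) = 3, so 0.03t = ln 3 ≈ 1.0986.
t ≈ 1.0986/0.03 ≈ 36.6204.

36.62 years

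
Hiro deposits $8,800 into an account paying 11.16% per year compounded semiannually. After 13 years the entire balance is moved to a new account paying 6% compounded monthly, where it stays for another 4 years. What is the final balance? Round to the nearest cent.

After 13 years at 11.16%: 8,800 × 4.1032039042 ≈ 36,108.1944.
Then 4 years at 6%: 36,108.1944 × 1.2704891611 ≈ 45,875.0696.

$45,875.07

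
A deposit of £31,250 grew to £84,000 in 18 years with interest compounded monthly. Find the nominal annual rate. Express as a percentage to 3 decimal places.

The 216-period growth factor is 84,000/31,250 = 2.688.
r/12 = 2.688^(1/216) − 1 ≈ 0.00458826, so r ≈ 12·0.00458826 = 5.50591%.

5.506%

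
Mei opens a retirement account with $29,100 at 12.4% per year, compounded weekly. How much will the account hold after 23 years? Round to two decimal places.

Growth factor = (1 + 0.124/52)^1196 ≈ 17.2636810705.
A ≈ 29,100 × 17.2636810705 ≈ 502,373.1192.

$502,373.12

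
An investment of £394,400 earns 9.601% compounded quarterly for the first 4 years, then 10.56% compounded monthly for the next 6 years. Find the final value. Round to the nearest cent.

£1,083,224.50

Phase 1: 394,400·(1 + 0.0240025)^16 ≈ 576,438.7624.
Phase 2: 576,438.7624·(1 + 0.0088)^72 ≈ 1,083,224.4991.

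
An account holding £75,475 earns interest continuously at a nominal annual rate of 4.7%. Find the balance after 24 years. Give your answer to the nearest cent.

£233,177.85

A = P·e^(rt) = 75,475·e^(0.047·24) = 75,475·e^1.128.
e^1.128 ≈ 3.08947137431, so A ≈ 233,177.8520.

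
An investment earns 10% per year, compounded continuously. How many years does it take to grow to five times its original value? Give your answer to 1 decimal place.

e^(0.1t) = 5, so 0.1t = ln 5 ≈ 1.6094.
t ≈ 1.6094/0.1 ≈ 16.0944.

16.1 years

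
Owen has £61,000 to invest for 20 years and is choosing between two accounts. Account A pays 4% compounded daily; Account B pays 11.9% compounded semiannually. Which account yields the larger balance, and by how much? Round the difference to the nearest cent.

Account B, by £479,946.71

A: (1 + 0.04/365)^7300 ≈ 2.2254433798, so 61,000 × 2.2254433798 ≈ 135,752.0462.
B: (1 + 0.0595)^40 ≈ 10.0934222474, so 61,000 × 10.0934222474 ≈ 615,698.7571.
Difference ≈ 479,946.7109 in favor of B.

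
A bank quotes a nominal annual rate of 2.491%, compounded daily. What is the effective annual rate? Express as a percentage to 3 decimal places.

2.522%

EAR = (1 + 2.491%/365)^365 − 1 = (1 + 0.0000682466)^365 − 1.
(1 + 0.0000682466)^365 ≈ 1.025222, so EAR ≈ 2.52220%.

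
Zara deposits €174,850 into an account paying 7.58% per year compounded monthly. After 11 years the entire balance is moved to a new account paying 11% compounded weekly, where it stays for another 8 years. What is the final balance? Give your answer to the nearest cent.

€966,978.85

Phase 1: 174,850·(1 + 0.0758/12)^132 ≈ 401,459.2695.
Phase 2: 401,459.2695·(1 + 0.11/52)^416 ≈ 966,978.8504.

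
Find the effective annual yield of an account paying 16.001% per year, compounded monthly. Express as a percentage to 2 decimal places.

17.23%

EAR = (1 + 16.001%/12)^12 − 1 = (1 + 0.0133342)^12 − 1.
(1 + 0.0133342)^12 ≈ 1.172282, so EAR ≈ 17.22824%.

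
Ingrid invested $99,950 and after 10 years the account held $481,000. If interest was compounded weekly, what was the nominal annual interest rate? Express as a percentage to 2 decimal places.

(1 + r/52)^520 = 481,000/99,950 = 4.81241.
1 + r/52 = 4.81241^(1/520) ≈ 1.003026, so r/52 ≈ 0.0030261.
r ≈ 52·0.0030261 = 15.73573%.

15.74%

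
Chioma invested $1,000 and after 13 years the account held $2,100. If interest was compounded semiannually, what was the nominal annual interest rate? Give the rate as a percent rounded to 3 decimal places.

(1 + r/2)^26 = 2,100/1,000 = 2.1.
1 + r/2 = 2.1^(1/26) ≈ 1.028947, so r/2 ≈ 0.0289471.
r ≈ 2·0.0289471 = 5.78942%.

5.789%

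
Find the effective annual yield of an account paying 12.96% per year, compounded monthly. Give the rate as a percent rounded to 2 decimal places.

13.76%

One year is 12 periods at 0.0108 each: (1 + 0.0108)^12 ≈ 1.137582.
EAR = 1.137582 − 1 ≈ 13.75822%.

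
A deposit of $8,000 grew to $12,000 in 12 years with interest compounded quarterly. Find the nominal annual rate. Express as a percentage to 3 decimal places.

(1 + r/4)^48 = 12,000/8,000 = 1.5.
1 + r/4 = 1.5^(1/48) ≈ 1.008483, so r/4 ≈ 0.00848297.
r ≈ 4·0.00848297 = 3.39319%.

3.393%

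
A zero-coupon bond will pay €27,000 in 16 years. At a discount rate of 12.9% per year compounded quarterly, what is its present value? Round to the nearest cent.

€3,541.04

Periodic rate = 12.9%/4 = 0.03225; 64 periods.
P = 27,000/(1 + 0.03225)^64 ≈ 27,000/7.6248808045 ≈ 3,541.0390.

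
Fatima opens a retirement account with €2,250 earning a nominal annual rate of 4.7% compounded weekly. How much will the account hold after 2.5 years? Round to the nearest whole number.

Periodic rate = 4.7%/52 = 0.000903846; periods = 52·2.5 = 130.
A = 2,250·(1 + 0.047/52)^130 ≈ 2,250·1.124621946 ≈ 2,530.3994.

€2,530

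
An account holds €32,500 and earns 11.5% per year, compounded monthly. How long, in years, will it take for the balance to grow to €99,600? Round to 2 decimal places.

We need (1 + 0.00958333)^(12t) = 3.0646, so 12t = ln 3.0646 / ln 1.009583 ≈ 117.4205.
t ≈ 117.4205/12 = 9.7850 years.

9.79 years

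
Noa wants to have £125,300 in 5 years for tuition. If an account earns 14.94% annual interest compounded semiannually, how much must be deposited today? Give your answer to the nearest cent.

Growth factor = (1 + 0.0747)^10 ≈ 2.05528706389.
P = 125,300/2.05528706389 ≈ 60,964.7198.

£60,964.72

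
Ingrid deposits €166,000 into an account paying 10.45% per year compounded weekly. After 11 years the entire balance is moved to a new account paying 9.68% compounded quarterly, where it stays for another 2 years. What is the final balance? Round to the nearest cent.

€633,733.72

After 11 years at 10.45%: 166,000 × 3.15297521154 ≈ 523,393.8851.
Then 2 years at 9.68%: 523,393.8851 × 1.21081605798 ≈ 633,733.7207.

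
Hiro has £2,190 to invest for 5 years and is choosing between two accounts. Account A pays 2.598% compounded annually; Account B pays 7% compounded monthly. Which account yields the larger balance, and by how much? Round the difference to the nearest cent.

A: (1 + 0.02598)^5 ≈ 1.136827248, so 2,190 × 1.136827248 ≈ 2,489.6517.
B: (1 + 0.07/12)^60 ≈ 1.41762526, so 2,190 × 1.41762526 ≈ 3,104.5993.
Difference ≈ 614.9476 in favor of B.

Account B, by £614.95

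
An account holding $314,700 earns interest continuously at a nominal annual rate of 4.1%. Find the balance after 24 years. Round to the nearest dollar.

$841,865

A = P·e^(rt) = 314,700·e^(0.041·24) = 314,700·e^0.984.
e^0.984 ≈ 2.675135411, so A ≈ 841,865.1138.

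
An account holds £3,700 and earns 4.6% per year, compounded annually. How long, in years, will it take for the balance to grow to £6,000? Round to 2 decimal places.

(1 + 0.046)^t = 6,000/3,700 = 1.6216.
t·ln(1 + 0.046) = ln(1.6216); t = 0.48343/0.0449734 ≈ 10.7492.

10.75 years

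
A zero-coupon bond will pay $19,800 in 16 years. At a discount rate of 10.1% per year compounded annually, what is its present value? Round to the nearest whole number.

$4,247

Growth factor = (1 + 0.101)^16 ≈ 4.6622665959.
P = 19,800/4.6622665959 ≈ 4,246.8614.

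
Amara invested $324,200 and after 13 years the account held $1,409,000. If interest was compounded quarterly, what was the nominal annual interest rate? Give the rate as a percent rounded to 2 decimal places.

The 52-period growth factor is 1,409,000/324,200 = 4.34608.
r/4 = 4.34608^(1/52) − 1 ≈ 0.0286583, so r ≈ 4·0.0286583 = 11.46330%.

11.46%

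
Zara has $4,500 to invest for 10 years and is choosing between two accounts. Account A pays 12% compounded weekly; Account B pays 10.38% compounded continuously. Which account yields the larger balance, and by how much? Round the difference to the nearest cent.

Account A, by $2,213.85

Account A growth factor: (1 + 0.12/52)^520 ≈ 3.3155300694; balance ≈ 14,919.8853.
Account B growth factor: e^(0.1038·10) = e^1.038 ≈ 2.823564235; balance ≈ 12,706.0391.
Account A is larger by 2,213.8463.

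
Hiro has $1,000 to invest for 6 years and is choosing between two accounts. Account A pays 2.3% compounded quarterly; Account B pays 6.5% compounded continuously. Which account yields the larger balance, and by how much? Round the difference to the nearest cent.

Account B, by $329.46

A: (1 + 0.00575)^24 ≈ 1.147521919, so 1,000 × 1.147521919 ≈ 1,147.5219.
B: e^(0.065·6) = e^0.39 ≈ 1.476980794, so 1,000 × 1.476980794 ≈ 1,476.9808.
Difference ≈ 329.4589 in favor of B.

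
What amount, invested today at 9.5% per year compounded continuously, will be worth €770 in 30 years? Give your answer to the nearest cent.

P = A·e^(−rt) = 770·e^(−2.85).
e^(−2.85) ≈ 0.0578443209, so P ≈ 44.5401.

€44.54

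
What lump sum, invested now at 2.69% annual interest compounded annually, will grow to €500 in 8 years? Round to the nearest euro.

Growth factor = (1 + 0.0269)^8 ≈ 1.23658858.
P = 500/1.23658858 ≈ 404.3382.

€404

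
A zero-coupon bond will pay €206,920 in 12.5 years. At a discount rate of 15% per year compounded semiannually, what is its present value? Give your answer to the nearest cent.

€33,930.55

Periodic rate = 15%/2 = 0.075; 25 periods.
P = 206,920/(1 + 0.075)^25 ≈ 206,920/6.09833961271 ≈ 33,930.5472.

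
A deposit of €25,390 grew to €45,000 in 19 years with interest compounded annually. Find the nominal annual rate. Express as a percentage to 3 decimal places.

3.058%

The 19-period growth factor is 45,000/25,390 = 1.77235.
r = 1.77235^(1/19) − 1 ≈ 0.0305797, i.e. 3.05797%.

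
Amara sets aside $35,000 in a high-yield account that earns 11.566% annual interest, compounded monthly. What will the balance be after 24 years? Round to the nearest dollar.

Growth factor = (1 + 0.11566/12)^288 ≈ 15.8401539272.
A ≈ 35,000 × 15.8401539272 ≈ 554,405.3875.

$554,405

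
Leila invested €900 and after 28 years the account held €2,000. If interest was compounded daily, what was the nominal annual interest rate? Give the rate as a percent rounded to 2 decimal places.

(1 + r/365)^10220 = 2,000/900 = 2.22222.
1 + r/365 = 2.22222^(1/10220) ≈ 1.000078, so r/365 ≈ 0.0000781349.
r ≈ 365·0.0000781349 = 2.85192%.

2.85%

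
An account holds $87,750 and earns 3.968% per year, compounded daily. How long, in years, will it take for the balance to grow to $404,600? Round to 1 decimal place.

38.5 years

We need (1 + 0.000108712)^(365t) = 4.6108, so 365t = ln 4.6108 / ln 1.000109 ≈ 14059.9521.
t ≈ 14059.9521/365 = 38.5204 years.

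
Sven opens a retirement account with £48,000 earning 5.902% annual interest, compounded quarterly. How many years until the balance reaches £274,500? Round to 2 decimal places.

(1 + 0.014755)^(4t) = 274,500/48,000 = 5.7188.
4t·ln(1 + 0.014755) = ln(5.7188); 4t = 1.7438/0.0146472 ≈ 119.0500.
t ≈ 29.7625 years.

29.76 years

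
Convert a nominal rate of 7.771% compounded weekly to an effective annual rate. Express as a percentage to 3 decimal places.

EAR = (1 + 7.771%/52)^52 − 1 = (1 + 0.00149442)^52 − 1.
(1 + 0.00149442)^52 ≈ 1.080746, so EAR ≈ 8.07465%.

8.075%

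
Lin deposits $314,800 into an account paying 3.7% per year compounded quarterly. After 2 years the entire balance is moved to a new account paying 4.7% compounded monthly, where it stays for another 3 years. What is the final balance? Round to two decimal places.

$390,068.34

After 2 years at 3.7%: 314,800 × 1.07644058765 ≈ 338,863.4970.
Then 3 years at 4.7%: 338,863.4970 × 1.15110758225 ≈ 390,068.3407.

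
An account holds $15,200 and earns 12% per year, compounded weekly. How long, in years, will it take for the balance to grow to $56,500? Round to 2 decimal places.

10.95 years

(1 + 0.00230769)^(52t) = 56,500/15,200 = 3.7171.
52t·ln(1 + 0.00230769) = ln(3.7171); 52t = 1.3129/0.00230503 ≈ 569.5991.
t ≈ 10.9538 years.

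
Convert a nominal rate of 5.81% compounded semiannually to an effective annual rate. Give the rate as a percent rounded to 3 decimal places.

5.894%

One year is 2 periods at 0.02905 each: (1 + 0.02905)^2 ≈ 1.058944.
EAR = 1.058944 − 1 ≈ 5.89439%.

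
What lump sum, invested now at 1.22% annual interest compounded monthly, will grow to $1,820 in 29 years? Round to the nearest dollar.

$1,278

Periodic rate = 1.22%/12 = 0.00101667; 348 periods.
P = 1,820/(1 + 0.0122/12)^348 ≈ 1,820/1.424214272 ≈ 1,277.8976.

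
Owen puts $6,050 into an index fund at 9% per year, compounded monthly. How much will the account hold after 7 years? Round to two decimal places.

Periodic rate = 9%/12 = 0.0075; periods = 12·7 = 84.
A = 6,050·(1 + 0.0075)^84 ≈ 6,050·1.8732019633 ≈ 11,332.8719.

$11,332.87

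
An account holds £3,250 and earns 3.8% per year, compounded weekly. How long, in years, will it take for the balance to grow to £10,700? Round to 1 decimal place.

(1 + 0.000730769)^(52t) = 10,700/3,250 = 3.2923.
52t·ln(1 + 0.000730769) = ln(3.2923); 52t = 1.1916/0.000730502 ≈ 1631.1908.
t ≈ 31.3691 years.

31.4 years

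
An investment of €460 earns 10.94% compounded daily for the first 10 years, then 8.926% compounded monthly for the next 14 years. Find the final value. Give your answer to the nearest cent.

€4,769.89

After 10 years at 10.94%: 460 × 2.985705546 ≈ 1,373.4246.
Then 14 years at 8.926%: 1,373.4246 × 3.472987935 ≈ 4,769.8869.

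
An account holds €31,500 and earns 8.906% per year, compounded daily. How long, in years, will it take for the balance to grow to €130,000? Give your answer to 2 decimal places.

15.92 years

We need (1 + 0.000244)^(365t) = 4.127, so 365t = ln 4.127 / ln 1.000244 ≈ 5810.3272.
t ≈ 5810.3272/365 = 15.9187 years.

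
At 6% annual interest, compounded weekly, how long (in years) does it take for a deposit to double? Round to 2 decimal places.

(1 + 0.00115385)^(52t) = 2.
52t = ln 2 / ln(1 + 0.00115385) ≈ 0.69315/0.00115318 ≈ 601.0741.
t ≈ 11.5591.

11.56 years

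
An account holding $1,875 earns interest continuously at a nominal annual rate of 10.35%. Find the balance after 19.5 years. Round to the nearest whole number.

A = P·e^(rt) = 1,875·e^(0.1035·19.5) = 1,875·e^2.01825.
e^2.01825 ≈ 7.5251444014, so A ≈ 14,109.6458.

$14,110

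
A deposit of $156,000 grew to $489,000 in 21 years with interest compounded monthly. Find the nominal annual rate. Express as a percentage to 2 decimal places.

(1 + r/12)^252 = 489,000/156,000 = 3.13462.
1 + r/12 = 3.13462^(1/252) ≈ 1.004544, so r/12 ≈ 0.00454405.
r ≈ 12·0.00454405 = 5.45286%.

5.45%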